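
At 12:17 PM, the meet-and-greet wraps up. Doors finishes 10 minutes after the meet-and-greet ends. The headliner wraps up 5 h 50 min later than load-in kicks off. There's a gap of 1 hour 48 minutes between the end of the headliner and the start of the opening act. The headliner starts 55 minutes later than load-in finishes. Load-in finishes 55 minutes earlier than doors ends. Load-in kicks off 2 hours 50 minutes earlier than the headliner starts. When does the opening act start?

5:15 PM

Doors ends at 12:17 PM + 10 min = 12:27 PM.
Load-in ends at 12:27 PM − 55 min = 11:32 AM.
The headliner starts at 11:32 AM + 55 min = 12:27 PM.
Load-in starts at 12:27 PM − 170 min = 9:37 AM.
The headliner ends at 9:37 AM + 350 min = 3:27 PM.
The opening act starts at 3:27 PM + 108 min = 5:15 PM.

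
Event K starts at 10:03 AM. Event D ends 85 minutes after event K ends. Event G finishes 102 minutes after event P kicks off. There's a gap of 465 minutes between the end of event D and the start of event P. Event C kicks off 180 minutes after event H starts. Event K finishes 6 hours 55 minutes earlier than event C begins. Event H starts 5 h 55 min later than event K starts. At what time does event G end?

Event H starts at 10:03 AM + 355 min = 3:58 PM.
Event C starts at 3:58 PM + 180 min = 6:58 PM.
Event K ends at 6:58 PM − 415 min = 12:03 PM.
Event D ends at 12:03 PM + 85 min = 1:28 PM.
Event P starts at 1:28 PM + 465 min = 9:13 PM.
Event G ends at 9:13 PM + 102 min = 10:55 PM.

10:55 PM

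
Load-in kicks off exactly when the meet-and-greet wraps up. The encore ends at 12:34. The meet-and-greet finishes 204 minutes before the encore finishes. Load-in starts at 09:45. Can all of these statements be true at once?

The meet-and-greet ends at 12:34 − 204 min = 09:10.
So load-in starts at 09:10.
But load-in is also said to start at 09:45 — a 35-minute conflict.

No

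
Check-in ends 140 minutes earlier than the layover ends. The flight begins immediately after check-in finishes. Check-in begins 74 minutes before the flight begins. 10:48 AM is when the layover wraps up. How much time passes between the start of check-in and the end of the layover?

3 h 34 min

Check-in ends at 10:48 AM − 140 min = 8:28 AM.
So the flight starts at 8:28 AM.
Check-in starts at 8:28 AM − 74 min = 7:14 AM.
From 7:14 AM to 10:48 AM is 3 h 34 min.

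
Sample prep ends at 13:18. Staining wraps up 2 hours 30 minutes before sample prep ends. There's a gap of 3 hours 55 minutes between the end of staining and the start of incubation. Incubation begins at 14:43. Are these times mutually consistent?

Staining ends at 13:18 − 150 min = 10:48.
Incubation starts at 10:48 + 235 min = 14:43.
That matches the stated 14:43, so the schedule is consistent.

Yes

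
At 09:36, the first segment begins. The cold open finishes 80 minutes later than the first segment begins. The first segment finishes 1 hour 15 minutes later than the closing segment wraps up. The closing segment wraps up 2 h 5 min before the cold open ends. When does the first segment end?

The cold open ends at 09:36 + 80 min = 10:56.
The closing segment ends at 10:56 − 125 min = 08:51.
The first segment ends at 08:51 + 75 min = 10:06.

10:06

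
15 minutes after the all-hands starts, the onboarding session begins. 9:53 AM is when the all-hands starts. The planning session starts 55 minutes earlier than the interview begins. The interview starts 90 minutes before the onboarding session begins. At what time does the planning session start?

The onboarding session starts at 9:53 AM + 15 min = 10:08 AM.
The interview starts at 10:08 AM − 90 min = 8:38 AM.
The planning session starts at 8:38 AM − 55 min = 7:43 AM.

7:43 AM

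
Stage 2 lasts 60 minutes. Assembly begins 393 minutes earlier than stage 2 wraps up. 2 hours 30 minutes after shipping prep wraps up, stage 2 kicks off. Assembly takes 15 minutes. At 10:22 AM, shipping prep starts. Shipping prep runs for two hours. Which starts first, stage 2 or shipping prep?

shipping prep

Shipping prep ends at 10:22 AM + 120 min = 12:22 PM.
Stage 2 starts at 12:22 PM + 150 min = 2:52 PM.
Stage 2 starts at 2:52 PM and shipping prep starts at 10:22 AM, so shipping prep is first.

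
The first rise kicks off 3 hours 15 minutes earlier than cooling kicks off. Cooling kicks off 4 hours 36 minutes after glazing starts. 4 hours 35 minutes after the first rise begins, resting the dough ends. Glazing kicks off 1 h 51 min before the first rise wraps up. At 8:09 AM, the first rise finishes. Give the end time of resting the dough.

12:14 PM

Glazing starts at 8:09 AM − 111 min = 6:18 AM.
Cooling starts at 6:18 AM + 276 min = 10:54 AM.
The first rise starts at 10:54 AM − 195 min = 7:39 AM.
Resting the dough ends at 7:39 AM + 275 min = 12:14 PM.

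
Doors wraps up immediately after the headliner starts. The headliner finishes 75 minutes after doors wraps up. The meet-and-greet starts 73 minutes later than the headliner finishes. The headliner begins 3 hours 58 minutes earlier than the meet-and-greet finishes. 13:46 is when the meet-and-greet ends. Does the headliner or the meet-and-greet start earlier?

The headliner starts at 13:46 − 238 min = 09:48.
So doors ends at 09:48.
The headliner ends at 09:48 + 75 min = 11:03.
The meet-and-greet starts at 11:03 + 73 min = 12:16.
The headliner starts at 09:48 and the meet-and-greet starts at 12:16, so the headliner is first.

the headliner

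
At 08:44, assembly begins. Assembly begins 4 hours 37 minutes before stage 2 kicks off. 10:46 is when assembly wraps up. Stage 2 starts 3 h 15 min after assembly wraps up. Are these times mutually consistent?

No

Stage 2 starts at 10:46 + 195 min = 14:01.
Assembly starts at 14:01 − 277 min = 09:24.
But assembly is also said to start at 08:44 — a 40-minute conflict.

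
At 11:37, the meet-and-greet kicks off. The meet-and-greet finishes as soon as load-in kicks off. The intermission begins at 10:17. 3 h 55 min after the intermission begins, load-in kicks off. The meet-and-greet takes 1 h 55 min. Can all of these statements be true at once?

Load-in starts at 10:17 + 235 min = 14:12.
So the meet-and-greet ends at 14:12.
The meet-and-greet starts at 14:12 − 115 min = 12:17.
But the meet-and-greet is also said to start at 11:37 — a 40-minute conflict.

No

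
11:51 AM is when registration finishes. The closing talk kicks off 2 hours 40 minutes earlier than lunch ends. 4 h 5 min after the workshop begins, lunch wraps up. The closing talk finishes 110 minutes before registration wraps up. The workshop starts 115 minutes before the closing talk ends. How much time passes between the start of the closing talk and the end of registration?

140 minutes

The closing talk ends at 11:51 AM − 110 min = 10:01 AM.
The workshop starts at 10:01 AM − 115 min = 8:06 AM.
Lunch ends at 8:06 AM + 245 min = 12:11 PM.
The closing talk starts at 12:11 PM − 160 min = 9:31 AM.
From 9:31 AM to 11:51 AM is 140 minutes.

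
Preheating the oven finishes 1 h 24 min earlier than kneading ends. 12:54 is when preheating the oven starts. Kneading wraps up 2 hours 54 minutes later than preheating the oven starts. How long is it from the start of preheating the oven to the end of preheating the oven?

Kneading ends at 12:54 + 174 min = 15:48.
Preheating the oven ends at 15:48 − 84 min = 14:24.
From 12:54 to 14:24 is 1 h 30 min.

1 h 30 min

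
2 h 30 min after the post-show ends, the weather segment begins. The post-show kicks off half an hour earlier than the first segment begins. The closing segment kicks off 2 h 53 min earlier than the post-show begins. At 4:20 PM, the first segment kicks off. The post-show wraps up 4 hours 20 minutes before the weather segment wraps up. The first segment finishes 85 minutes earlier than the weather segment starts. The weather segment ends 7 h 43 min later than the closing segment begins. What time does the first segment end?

The post-show starts at 4:20 PM − 30 min = 3:50 PM.
The closing segment starts at 3:50 PM − 173 min = 12:57 PM.
The weather segment ends at 12:57 PM + 463 min = 8:40 PM.
The post-show ends at 8:40 PM − 260 min = 4:20 PM.
The weather segment starts at 4:20 PM + 150 min = 6:50 PM.
The first segment ends at 6:50 PM − 85 min = 5:25 PM.

5:25 PM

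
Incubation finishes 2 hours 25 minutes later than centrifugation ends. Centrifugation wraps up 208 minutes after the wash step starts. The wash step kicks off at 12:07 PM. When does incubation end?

Centrifugation ends at 12:07 PM + 208 min = 3:35 PM.
Incubation ends at 3:35 PM + 145 min = 6:00 PM.

6:00 PM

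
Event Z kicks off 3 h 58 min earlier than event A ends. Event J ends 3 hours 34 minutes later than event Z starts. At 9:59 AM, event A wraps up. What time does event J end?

Event Z starts at 9:59 AM − 238 min = 6:01 AM.
Event J ends at 6:01 AM + 214 min = 9:35 AM.

9:35 AM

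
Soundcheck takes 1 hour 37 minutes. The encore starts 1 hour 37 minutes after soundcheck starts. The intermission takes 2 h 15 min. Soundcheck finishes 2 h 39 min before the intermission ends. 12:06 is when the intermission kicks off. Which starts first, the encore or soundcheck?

The intermission ends at 12:06 + 135 min = 14:21.
Soundcheck ends at 14:21 − 159 min = 11:42.
Soundcheck starts at 11:42 − 97 min = 10:05.
The encore starts at 10:05 + 97 min = 11:42.
The encore starts at 11:42 and soundcheck starts at 10:05, so soundcheck is first.

soundcheck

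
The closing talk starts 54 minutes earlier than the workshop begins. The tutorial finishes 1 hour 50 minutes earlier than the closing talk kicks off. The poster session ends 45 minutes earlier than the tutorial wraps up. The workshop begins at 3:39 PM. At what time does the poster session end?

The closing talk starts at 3:39 PM − 54 min = 2:45 PM.
The tutorial ends at 2:45 PM − 110 min = 12:55 PM.
The poster session ends at 12:55 PM − 45 min = 12:10 PM.

12:10 PM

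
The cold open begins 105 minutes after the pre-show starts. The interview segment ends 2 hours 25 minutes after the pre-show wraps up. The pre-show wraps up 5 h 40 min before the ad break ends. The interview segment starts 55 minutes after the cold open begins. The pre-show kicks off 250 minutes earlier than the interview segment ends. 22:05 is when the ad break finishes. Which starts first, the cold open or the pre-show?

The pre-show ends at 22:05 − 340 min = 16:25.
The interview segment ends at 16:25 + 145 min = 18:50.
The pre-show starts at 18:50 − 250 min = 14:40.
The cold open starts at 14:40 + 105 min = 16:25.
The cold open starts at 16:25 and the pre-show starts at 14:40, so the pre-show is first.

the pre-show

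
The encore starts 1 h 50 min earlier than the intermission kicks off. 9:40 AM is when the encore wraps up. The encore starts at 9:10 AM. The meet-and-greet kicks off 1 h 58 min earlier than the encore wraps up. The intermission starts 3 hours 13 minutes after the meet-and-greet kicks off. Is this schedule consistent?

The meet-and-greet starts at 9:40 AM − 118 min = 7:42 AM.
The intermission starts at 7:42 AM + 193 min = 10:55 AM.
The encore starts at 10:55 AM − 110 min = 9:05 AM.
But the encore is also said to start at 9:10 AM — a 5-minute conflict.

No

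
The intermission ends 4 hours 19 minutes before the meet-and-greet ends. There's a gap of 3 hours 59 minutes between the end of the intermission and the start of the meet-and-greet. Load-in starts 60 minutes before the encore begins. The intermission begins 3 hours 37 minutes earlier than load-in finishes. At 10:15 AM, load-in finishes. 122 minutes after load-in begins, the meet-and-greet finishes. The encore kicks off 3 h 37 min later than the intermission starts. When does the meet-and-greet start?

10:57 AM

The intermission starts at 10:15 AM − 217 min = 6:38 AM.
The encore starts at 6:38 AM + 217 min = 10:15 AM.
Load-in starts at 10:15 AM − 60 min = 9:15 AM.
The meet-and-greet ends at 9:15 AM + 122 min = 11:17 AM.
The intermission ends at 11:17 AM − 259 min = 6:58 AM.
The meet-and-greet starts at 6:58 AM + 239 min = 10:57 AM.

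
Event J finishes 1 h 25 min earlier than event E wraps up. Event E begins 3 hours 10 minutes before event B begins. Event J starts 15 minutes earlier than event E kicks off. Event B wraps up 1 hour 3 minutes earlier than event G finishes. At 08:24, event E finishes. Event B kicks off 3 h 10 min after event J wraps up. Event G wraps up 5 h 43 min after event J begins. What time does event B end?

11:24

Event J ends at 08:24 − 85 min = 06:59.
Event B starts at 06:59 + 190 min = 10:09.
Event E starts at 10:09 − 190 min = 06:59.
Event J starts at 06:59 − 15 min = 06:44.
Event G ends at 06:44 + 343 min = 12:27.
Event B ends at 12:27 − 63 min = 11:24.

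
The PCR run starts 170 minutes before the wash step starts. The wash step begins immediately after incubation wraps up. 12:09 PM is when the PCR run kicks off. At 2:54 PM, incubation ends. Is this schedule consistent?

The wash step starts at 2:54 PM.
The PCR run starts at 2:54 PM − 170 min = 12:04 PM.
But the PCR run is also said to start at 12:09 PM — a 5-minute conflict.

No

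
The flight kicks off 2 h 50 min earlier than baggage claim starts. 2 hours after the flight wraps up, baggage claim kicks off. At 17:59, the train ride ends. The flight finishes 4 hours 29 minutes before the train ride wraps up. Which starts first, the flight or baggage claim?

The flight ends at 17:59 − 269 min = 13:30.
Baggage claim starts at 13:30 + 120 min = 15:30.
The flight starts at 15:30 − 170 min = 12:40.
The flight starts at 12:40 and baggage claim starts at 15:30, so the flight is first.

the flight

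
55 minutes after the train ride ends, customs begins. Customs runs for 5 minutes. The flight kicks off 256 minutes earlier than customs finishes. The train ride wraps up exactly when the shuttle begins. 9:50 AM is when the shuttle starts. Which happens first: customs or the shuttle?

The train ride ends at 9:50 AM.
Customs starts at 9:50 AM + 55 min = 10:45 AM.
Customs starts at 10:45 AM and the shuttle starts at 9:50 AM, so the shuttle is first.

the shuttle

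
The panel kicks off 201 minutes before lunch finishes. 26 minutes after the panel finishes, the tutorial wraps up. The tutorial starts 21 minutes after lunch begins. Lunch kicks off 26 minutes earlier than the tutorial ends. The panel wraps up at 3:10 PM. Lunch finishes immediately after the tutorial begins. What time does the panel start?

12:10 PM

The tutorial ends at 3:10 PM + 26 min = 3:36 PM.
Lunch starts at 3:36 PM − 26 min = 3:10 PM.
The tutorial starts at 3:10 PM + 21 min = 3:31 PM.
So lunch ends at 3:31 PM.
The panel starts at 3:31 PM − 201 min = 12:10 PM.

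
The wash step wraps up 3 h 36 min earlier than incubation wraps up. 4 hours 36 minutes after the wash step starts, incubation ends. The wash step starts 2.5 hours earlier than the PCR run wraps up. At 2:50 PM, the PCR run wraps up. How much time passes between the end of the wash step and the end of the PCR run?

The wash step starts at 2:50 PM − 150 min = 12:20 PM.
Incubation ends at 12:20 PM + 276 min = 4:56 PM.
The wash step ends at 4:56 PM − 216 min = 1:20 PM.
From 1:20 PM to 2:50 PM is 1 hour 30 minutes.

1 hour 30 minutes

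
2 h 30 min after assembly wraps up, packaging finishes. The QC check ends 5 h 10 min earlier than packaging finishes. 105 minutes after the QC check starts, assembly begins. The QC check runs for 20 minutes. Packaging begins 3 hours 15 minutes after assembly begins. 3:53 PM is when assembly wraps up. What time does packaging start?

5:53 PM

Packaging ends at 3:53 PM + 150 min = 6:23 PM.
The QC check ends at 6:23 PM − 310 min = 1:13 PM.
The QC check starts at 1:13 PM − 20 min = 12:53 PM.
Assembly starts at 12:53 PM + 105 min = 2:38 PM.
Packaging starts at 2:38 PM + 195 min = 5:53 PM.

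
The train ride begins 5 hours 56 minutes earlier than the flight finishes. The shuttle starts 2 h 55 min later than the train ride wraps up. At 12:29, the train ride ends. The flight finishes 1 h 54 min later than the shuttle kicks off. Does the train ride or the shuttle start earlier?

The shuttle starts at 12:29 + 175 min = 15:24.
The flight ends at 15:24 + 114 min = 17:18.
The train ride starts at 17:18 − 356 min = 11:22.
The train ride starts at 11:22 and the shuttle starts at 15:24, so the train ride is first.

the train ride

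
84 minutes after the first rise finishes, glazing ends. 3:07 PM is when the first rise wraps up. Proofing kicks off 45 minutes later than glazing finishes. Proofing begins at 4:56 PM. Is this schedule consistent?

Glazing ends at 3:07 PM + 84 min = 4:31 PM.
Proofing starts at 4:31 PM + 45 min = 5:16 PM.
But proofing is also said to start at 4:56 PM — a 20-minute conflict.

No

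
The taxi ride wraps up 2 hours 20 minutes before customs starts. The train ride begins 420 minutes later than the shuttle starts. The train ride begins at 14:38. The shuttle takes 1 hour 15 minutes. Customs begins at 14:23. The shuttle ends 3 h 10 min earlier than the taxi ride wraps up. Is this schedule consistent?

The taxi ride ends at 14:23 − 140 min = 12:03.
The shuttle ends at 12:03 − 190 min = 08:53.
The shuttle starts at 08:53 − 75 min = 07:38.
The train ride starts at 07:38 + 420 min = 14:38.
That matches the stated 14:38, so the schedule is consistent.

Yes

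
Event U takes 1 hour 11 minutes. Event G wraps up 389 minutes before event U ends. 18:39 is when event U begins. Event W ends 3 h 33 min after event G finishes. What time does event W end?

16:54

Event U ends at 18:39 + 71 min = 19:50.
Event G ends at 19:50 − 389 min = 13:21.
Event W ends at 13:21 + 213 min = 16:54.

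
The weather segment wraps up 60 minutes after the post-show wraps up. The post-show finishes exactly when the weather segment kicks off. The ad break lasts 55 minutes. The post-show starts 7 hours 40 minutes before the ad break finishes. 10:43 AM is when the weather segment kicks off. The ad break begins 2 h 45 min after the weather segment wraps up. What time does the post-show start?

The post-show ends at 10:43 AM.
The weather segment ends at 10:43 AM + 60 min = 11:43 AM.
The ad break starts at 11:43 AM + 165 min = 2:28 PM.
The ad break ends at 2:28 PM + 55 min = 3:23 PM.
The post-show starts at 3:23 PM − 460 min = 7:43 AM.

7:43 AM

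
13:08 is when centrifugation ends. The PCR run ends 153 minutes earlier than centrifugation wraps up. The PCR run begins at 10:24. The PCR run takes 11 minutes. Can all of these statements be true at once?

The PCR run ends at 13:08 − 153 min = 10:35.
The PCR run starts at 10:35 − 11 min = 10:24.
That matches the stated 10:24, so the schedule is consistent.

Yes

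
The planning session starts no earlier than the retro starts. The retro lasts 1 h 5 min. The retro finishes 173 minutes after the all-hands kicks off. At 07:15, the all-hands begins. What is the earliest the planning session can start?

09:03

The retro ends at 07:15 + 173 min = 10:08.
The retro starts at 10:08 − 65 min = 09:03.
The planning session is bounded by the retro, so the earliest it can start is 09:03.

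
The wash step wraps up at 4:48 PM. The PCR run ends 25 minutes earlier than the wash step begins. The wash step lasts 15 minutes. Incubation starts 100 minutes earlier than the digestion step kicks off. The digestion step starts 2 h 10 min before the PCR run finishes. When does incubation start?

The wash step starts at 4:48 PM − 15 min = 4:33 PM.
The PCR run ends at 4:33 PM − 25 min = 4:08 PM.
The digestion step starts at 4:08 PM − 130 min = 1:58 PM.
Incubation starts at 1:58 PM − 100 min = 12:18 PM.

12:18 PM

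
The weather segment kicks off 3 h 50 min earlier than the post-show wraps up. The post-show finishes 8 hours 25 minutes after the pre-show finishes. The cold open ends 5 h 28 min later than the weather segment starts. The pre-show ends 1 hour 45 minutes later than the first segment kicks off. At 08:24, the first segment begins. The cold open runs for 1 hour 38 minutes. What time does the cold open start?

18:34

The pre-show ends at 08:24 + 105 min = 10:09.
The post-show ends at 10:09 + 505 min = 18:34.
The weather segment starts at 18:34 − 230 min = 14:44.
The cold open ends at 14:44 + 328 min = 20:12.
The cold open starts at 20:12 − 98 min = 18:34.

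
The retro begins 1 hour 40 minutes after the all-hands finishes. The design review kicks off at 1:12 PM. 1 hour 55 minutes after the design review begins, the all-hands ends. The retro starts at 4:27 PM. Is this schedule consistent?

The all-hands ends at 1:12 PM + 115 min = 3:07 PM.
The retro starts at 3:07 PM + 100 min = 4:47 PM.
But the retro is also said to start at 4:27 PM — a 20-minute conflict.

No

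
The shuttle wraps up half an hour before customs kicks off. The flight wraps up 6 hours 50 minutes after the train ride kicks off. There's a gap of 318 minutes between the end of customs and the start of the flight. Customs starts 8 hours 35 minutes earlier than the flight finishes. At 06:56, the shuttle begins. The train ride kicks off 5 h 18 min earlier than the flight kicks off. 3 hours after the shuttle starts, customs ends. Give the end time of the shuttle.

07:41

Customs ends at 06:56 + 180 min = 09:56.
The flight starts at 09:56 + 318 min = 15:14.
The train ride starts at 15:14 − 318 min = 09:56.
The flight ends at 09:56 + 410 min = 16:46.
Customs starts at 16:46 − 515 min = 08:11.
The shuttle ends at 08:11 − 30 min = 07:41.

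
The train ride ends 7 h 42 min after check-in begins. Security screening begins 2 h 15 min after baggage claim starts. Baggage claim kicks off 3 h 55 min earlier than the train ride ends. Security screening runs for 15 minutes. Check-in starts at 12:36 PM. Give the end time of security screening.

6:53 PM

The train ride ends at 12:36 PM + 462 min = 8:18 PM.
Baggage claim starts at 8:18 PM − 235 min = 4:23 PM.
Security screening starts at 4:23 PM + 135 min = 6:38 PM.
Security screening ends at 6:38 PM + 15 min = 6:53 PM.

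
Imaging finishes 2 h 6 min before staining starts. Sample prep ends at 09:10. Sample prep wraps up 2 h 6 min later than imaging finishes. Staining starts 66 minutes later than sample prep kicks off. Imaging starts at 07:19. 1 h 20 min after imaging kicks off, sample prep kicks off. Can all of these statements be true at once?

No

Sample prep starts at 07:19 + 80 min = 08:39.
Staining starts at 08:39 + 66 min = 09:45.
Imaging ends at 09:45 − 126 min = 07:39.
Sample prep ends at 07:39 + 126 min = 09:45.
But sample prep is also said to end at 09:10 — a 35-minute conflict.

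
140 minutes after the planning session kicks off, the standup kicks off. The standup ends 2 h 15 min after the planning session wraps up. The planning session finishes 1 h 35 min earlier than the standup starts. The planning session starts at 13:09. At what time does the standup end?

16:09

The standup starts at 13:09 + 140 min = 15:29.
The planning session ends at 15:29 − 95 min = 13:54.
The standup ends at 13:54 + 135 min = 16:09.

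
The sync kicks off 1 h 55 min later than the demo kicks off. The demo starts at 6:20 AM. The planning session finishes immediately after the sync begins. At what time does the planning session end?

The sync starts at 6:20 AM + 115 min = 8:15 AM.
So the planning session ends at 8:15 AM.

8:15 AM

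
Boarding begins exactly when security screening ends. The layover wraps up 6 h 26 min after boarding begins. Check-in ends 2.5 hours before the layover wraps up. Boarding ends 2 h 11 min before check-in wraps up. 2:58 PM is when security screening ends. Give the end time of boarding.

Boarding starts at 2:58 PM.
The layover ends at 2:58 PM + 386 min = 9:24 PM.
Check-in ends at 9:24 PM − 150 min = 6:54 PM.
Boarding ends at 6:54 PM − 131 min = 4:43 PM.

4:43 PM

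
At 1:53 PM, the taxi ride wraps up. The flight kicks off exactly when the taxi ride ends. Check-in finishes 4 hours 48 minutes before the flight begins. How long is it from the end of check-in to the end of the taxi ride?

288 minutes

The flight starts at 1:53 PM.
Check-in ends at 1:53 PM − 288 min = 9:05 AM.
From 9:05 AM to 1:53 PM is 288 minutes.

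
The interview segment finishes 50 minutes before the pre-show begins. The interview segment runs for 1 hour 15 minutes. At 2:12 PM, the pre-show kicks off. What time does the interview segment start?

12:07 PM

The interview segment ends at 2:12 PM − 50 min = 1:22 PM.
The interview segment starts at 1:22 PM − 75 min = 12:07 PM.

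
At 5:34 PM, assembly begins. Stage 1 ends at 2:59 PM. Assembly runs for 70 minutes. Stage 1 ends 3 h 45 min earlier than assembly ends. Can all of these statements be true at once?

Assembly ends at 5:34 PM + 70 min = 6:44 PM.
Stage 1 ends at 6:44 PM − 225 min = 2:59 PM.
That matches the stated 2:59 PM, so the schedule is consistent.

Yes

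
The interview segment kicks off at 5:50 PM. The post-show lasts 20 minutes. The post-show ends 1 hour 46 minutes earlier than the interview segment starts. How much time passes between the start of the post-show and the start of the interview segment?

2 h 6 min

The post-show ends at 5:50 PM − 106 min = 4:04 PM.
The post-show starts at 4:04 PM − 20 min = 3:44 PM.
From 3:44 PM to 5:50 PM is 2 h 6 min.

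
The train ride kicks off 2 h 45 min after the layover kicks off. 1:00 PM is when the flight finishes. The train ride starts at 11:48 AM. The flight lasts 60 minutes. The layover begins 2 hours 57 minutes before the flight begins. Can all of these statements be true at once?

Yes

The flight starts at 1:00 PM − 60 min = 12:00 PM.
The layover starts at 12:00 PM − 177 min = 9:03 AM.
The train ride starts at 9:03 AM + 165 min = 11:48 AM.
That matches the stated 11:48 AM, so the schedule is consistent.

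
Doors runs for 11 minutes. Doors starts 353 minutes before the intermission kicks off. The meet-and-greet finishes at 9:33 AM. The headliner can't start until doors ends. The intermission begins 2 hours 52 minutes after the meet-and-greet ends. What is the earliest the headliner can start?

The intermission starts at 9:33 AM + 172 min = 12:25 PM.
Doors starts at 12:25 PM − 353 min = 6:32 AM.
Doors ends at 6:32 AM + 11 min = 6:43 AM.
The headliner is bounded by doors, so the earliest it can start is 6:43 AM.

6:43 AM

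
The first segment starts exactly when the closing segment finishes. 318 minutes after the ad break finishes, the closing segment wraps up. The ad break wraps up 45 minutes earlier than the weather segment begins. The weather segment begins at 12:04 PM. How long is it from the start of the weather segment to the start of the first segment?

273 minutes

The ad break ends at 12:04 PM − 45 min = 11:19 AM.
The closing segment ends at 11:19 AM + 318 min = 4:37 PM.
So the first segment starts at 4:37 PM.
From 12:04 PM to 4:37 PM is 273 minutes.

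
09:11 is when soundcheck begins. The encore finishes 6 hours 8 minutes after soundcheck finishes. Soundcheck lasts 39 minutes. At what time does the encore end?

Soundcheck ends at 09:11 + 39 min = 09:50.
The encore ends at 09:50 + 368 min = 15:58.

15:58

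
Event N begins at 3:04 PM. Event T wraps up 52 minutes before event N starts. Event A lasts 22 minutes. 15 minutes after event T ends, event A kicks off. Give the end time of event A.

Event T ends at 3:04 PM − 52 min = 2:12 PM.
Event A starts at 2:12 PM + 15 min = 2:27 PM.
Event A ends at 2:27 PM + 22 min = 2:49 PM.

2:49 PM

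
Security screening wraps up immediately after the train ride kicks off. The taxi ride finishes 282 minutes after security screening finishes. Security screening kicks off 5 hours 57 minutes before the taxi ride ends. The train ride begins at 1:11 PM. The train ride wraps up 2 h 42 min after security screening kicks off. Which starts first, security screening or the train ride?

security screening

Security screening ends at 1:11 PM.
The taxi ride ends at 1:11 PM + 282 min = 5:53 PM.
Security screening starts at 5:53 PM − 357 min = 11:56 AM.
Security screening starts at 11:56 AM and the train ride starts at 1:11 PM, so security screening is first.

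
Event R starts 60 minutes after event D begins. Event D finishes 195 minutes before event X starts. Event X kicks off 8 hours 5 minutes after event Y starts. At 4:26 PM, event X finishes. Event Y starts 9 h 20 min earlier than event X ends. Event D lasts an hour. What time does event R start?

Event Y starts at 4:26 PM − 560 min = 7:06 AM.
Event X starts at 7:06 AM + 485 min = 3:11 PM.
Event D ends at 3:11 PM − 195 min = 11:56 AM.
Event D starts at 11:56 AM − 60 min = 10:56 AM.
Event R starts at 10:56 AM + 60 min = 11:56 AM.

11:56 AM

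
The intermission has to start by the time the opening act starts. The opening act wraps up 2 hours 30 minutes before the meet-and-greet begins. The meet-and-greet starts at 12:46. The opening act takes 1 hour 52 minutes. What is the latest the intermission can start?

The opening act ends at 12:46 − 150 min = 10:16.
The opening act starts at 10:16 − 112 min = 08:24.
The intermission is bounded by the opening act, so the latest it can start is 08:24.

08:24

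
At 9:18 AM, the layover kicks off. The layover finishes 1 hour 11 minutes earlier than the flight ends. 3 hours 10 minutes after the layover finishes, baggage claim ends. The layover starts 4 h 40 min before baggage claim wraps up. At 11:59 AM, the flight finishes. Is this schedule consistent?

The layover ends at 11:59 AM − 71 min = 10:48 AM.
Baggage claim ends at 10:48 AM + 190 min = 1:58 PM.
The layover starts at 1:58 PM − 280 min = 9:18 AM.
That matches the stated 9:18 AM, so the schedule is consistent.

Yes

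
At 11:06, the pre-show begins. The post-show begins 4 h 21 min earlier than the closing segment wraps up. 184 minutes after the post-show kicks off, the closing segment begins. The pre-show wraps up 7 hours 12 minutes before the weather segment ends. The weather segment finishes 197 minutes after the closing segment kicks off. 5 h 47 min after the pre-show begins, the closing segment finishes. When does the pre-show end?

11:41

The closing segment ends at 11:06 + 347 min = 16:53.
The post-show starts at 16:53 − 261 min = 12:32.
The closing segment starts at 12:32 + 184 min = 15:36.
The weather segment ends at 15:36 + 197 min = 18:53.
The pre-show ends at 18:53 − 432 min = 11:41.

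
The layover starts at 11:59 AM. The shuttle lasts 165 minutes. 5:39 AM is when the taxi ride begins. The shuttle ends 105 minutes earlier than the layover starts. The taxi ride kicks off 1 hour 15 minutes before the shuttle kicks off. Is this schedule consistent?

The shuttle ends at 11:59 AM − 105 min = 10:14 AM.
The shuttle starts at 10:14 AM − 165 min = 7:29 AM.
The taxi ride starts at 7:29 AM − 75 min = 6:14 AM.
But the taxi ride is also said to start at 5:39 AM — a 35-minute conflict.

No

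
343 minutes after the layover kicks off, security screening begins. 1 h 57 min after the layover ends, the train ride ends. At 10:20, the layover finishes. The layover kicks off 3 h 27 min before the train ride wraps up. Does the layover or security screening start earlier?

The train ride ends at 10:20 + 117 min = 12:17.
The layover starts at 12:17 − 207 min = 08:50.
Security screening starts at 08:50 + 343 min = 14:33.
The layover starts at 08:50 and security screening starts at 14:33, so the layover is first.

the layover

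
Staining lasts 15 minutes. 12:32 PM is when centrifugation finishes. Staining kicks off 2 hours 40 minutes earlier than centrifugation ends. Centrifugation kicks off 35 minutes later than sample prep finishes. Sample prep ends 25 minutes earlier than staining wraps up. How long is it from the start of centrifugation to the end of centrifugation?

2 hours 15 minutes

Staining starts at 12:32 PM − 160 min = 9:52 AM.
Staining ends at 9:52 AM + 15 min = 10:07 AM.
Sample prep ends at 10:07 AM − 25 min = 9:42 AM.
Centrifugation starts at 9:42 AM + 35 min = 10:17 AM.
From 10:17 AM to 12:32 PM is 2 hours 15 minutes.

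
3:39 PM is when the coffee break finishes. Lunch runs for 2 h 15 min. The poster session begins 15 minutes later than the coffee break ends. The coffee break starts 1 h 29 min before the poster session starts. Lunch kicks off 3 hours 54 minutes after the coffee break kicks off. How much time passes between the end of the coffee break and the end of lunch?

The poster session starts at 3:39 PM + 15 min = 3:54 PM.
The coffee break starts at 3:54 PM − 89 min = 2:25 PM.
Lunch starts at 2:25 PM + 234 min = 6:19 PM.
Lunch ends at 6:19 PM + 135 min = 8:34 PM.
From 3:39 PM to 8:34 PM is 4 hours 55 minutes.

4 hours 55 minutes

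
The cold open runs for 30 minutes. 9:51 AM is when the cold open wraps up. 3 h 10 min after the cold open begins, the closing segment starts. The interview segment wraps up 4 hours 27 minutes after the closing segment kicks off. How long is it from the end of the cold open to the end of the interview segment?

The cold open starts at 9:51 AM − 30 min = 9:21 AM.
The closing segment starts at 9:21 AM + 190 min = 12:31 PM.
The interview segment ends at 12:31 PM + 267 min = 4:58 PM.
From 9:51 AM to 4:58 PM is 7 h 7 min.

7 h 7 min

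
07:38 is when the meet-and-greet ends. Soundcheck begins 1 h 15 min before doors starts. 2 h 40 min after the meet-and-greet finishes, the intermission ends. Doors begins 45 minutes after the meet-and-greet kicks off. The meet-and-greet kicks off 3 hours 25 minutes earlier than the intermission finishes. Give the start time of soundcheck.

06:23

The intermission ends at 07:38 + 160 min = 10:18.
The meet-and-greet starts at 10:18 − 205 min = 06:53.
Doors starts at 06:53 + 45 min = 07:38.
Soundcheck starts at 07:38 − 75 min = 06:23.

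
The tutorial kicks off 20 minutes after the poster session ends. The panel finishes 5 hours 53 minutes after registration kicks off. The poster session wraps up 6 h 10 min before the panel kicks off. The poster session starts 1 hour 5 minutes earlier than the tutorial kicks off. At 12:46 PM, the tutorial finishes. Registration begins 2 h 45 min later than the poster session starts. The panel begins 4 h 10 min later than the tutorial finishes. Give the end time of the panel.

The panel starts at 12:46 PM + 250 min = 4:56 PM.
The poster session ends at 4:56 PM − 370 min = 10:46 AM.
The tutorial starts at 10:46 AM + 20 min = 11:06 AM.
The poster session starts at 11:06 AM − 65 min = 10:01 AM.
Registration starts at 10:01 AM + 165 min = 12:46 PM.
The panel ends at 12:46 PM + 353 min = 6:39 PM.

6:39 PM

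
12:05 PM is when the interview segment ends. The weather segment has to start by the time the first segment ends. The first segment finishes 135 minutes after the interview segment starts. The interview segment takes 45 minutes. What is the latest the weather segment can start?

1:35 PM

The interview segment starts at 12:05 PM − 45 min = 11:20 AM.
The first segment ends at 11:20 AM + 135 min = 1:35 PM.
The weather segment is bounded by the first segment, so the latest it can start is 1:35 PM.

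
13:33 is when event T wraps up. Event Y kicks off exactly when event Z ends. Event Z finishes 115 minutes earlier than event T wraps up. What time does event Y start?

Event Z ends at 13:33 − 115 min = 11:38.
So event Y starts at 11:38.

11:38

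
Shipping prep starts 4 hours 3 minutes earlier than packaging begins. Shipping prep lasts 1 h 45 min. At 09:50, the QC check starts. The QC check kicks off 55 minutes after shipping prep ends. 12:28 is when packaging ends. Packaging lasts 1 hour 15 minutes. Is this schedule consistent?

Packaging starts at 12:28 − 75 min = 11:13.
Shipping prep starts at 11:13 − 243 min = 07:10.
Shipping prep ends at 07:10 + 105 min = 08:55.
The QC check starts at 08:55 + 55 min = 09:50.
That matches the stated 09:50, so the schedule is consistent.

Yes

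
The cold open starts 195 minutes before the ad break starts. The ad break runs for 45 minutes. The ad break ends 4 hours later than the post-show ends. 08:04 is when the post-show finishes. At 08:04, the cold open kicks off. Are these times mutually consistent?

The ad break ends at 08:04 + 240 min = 12:04.
The ad break starts at 12:04 − 45 min = 11:19.
The cold open starts at 11:19 − 195 min = 08:04.
That matches the stated 08:04, so the schedule is consistent.

Yes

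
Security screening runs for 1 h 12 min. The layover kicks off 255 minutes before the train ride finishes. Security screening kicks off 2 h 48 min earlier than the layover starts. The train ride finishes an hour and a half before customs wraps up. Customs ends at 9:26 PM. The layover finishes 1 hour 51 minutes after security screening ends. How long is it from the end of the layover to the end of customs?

The train ride ends at 9:26 PM − 90 min = 7:56 PM.
The layover starts at 7:56 PM − 255 min = 3:41 PM.
Security screening starts at 3:41 PM − 168 min = 12:53 PM.
Security screening ends at 12:53 PM + 72 min = 2:05 PM.
The layover ends at 2:05 PM + 111 min = 3:56 PM.
From 3:56 PM to 9:26 PM is 5.5 hours.

5.5 hours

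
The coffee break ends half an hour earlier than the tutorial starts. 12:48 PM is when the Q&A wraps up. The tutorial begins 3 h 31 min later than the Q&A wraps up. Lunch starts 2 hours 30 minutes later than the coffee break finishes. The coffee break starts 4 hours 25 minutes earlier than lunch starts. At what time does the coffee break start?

The tutorial starts at 12:48 PM + 211 min = 4:19 PM.
The coffee break ends at 4:19 PM − 30 min = 3:49 PM.
Lunch starts at 3:49 PM + 150 min = 6:19 PM.
The coffee break starts at 6:19 PM − 265 min = 1:54 PM.

1:54 PM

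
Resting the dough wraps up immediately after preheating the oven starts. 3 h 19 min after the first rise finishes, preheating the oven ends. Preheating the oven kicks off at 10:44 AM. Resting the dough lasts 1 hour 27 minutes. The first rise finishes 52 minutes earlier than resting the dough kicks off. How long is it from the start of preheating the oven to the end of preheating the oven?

60 minutes

Resting the dough ends at 10:44 AM.
Resting the dough starts at 10:44 AM − 87 min = 9:17 AM.
The first rise ends at 9:17 AM − 52 min = 8:25 AM.
Preheating the oven ends at 8:25 AM + 199 min = 11:44 AM.
From 10:44 AM to 11:44 AM is 60 minutes.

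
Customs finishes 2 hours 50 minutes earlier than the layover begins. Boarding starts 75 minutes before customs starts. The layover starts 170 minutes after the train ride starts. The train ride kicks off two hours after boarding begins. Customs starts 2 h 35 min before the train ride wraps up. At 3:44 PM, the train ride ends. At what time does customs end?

Customs starts at 3:44 PM − 155 min = 1:09 PM.
Boarding starts at 1:09 PM − 75 min = 11:54 AM.
The train ride starts at 11:54 AM + 120 min = 1:54 PM.
The layover starts at 1:54 PM + 170 min = 4:44 PM.
Customs ends at 4:44 PM − 170 min = 1:54 PM.

1:54 PM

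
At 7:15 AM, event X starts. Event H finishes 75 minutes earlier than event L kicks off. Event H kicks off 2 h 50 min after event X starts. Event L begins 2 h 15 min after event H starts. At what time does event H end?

Event H starts at 7:15 AM + 170 min = 10:05 AM.
Event L starts at 10:05 AM + 135 min = 12:20 PM.
Event H ends at 12:20 PM − 75 min = 11:05 AM.

11:05 AM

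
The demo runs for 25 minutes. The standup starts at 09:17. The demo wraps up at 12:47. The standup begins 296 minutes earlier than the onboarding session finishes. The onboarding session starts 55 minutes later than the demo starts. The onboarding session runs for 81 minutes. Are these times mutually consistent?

The demo starts at 12:47 − 25 min = 12:22.
The onboarding session starts at 12:22 + 55 min = 13:17.
The onboarding session ends at 13:17 + 81 min = 14:38.
The standup starts at 14:38 − 296 min = 09:42.
But the standup is also said to start at 09:17 — a 25-minute conflict.

No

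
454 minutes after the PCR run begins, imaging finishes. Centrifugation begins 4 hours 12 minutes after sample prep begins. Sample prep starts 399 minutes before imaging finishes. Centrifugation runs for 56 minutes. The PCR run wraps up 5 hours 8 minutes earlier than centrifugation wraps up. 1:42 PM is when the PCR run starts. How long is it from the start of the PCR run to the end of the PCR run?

Imaging ends at 1:42 PM + 454 min = 9:16 PM.
Sample prep starts at 9:16 PM − 399 min = 2:37 PM.
Centrifugation starts at 2:37 PM + 252 min = 6:49 PM.
Centrifugation ends at 6:49 PM + 56 min = 7:45 PM.
The PCR run ends at 7:45 PM − 308 min = 2:37 PM.
From 1:42 PM to 2:37 PM is 55 minutes.

55 minutes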